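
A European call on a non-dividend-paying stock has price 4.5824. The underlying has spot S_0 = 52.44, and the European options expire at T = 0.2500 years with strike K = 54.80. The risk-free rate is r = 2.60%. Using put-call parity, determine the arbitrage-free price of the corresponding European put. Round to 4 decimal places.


Answer: Put price = 6.5874

Derivation:
Put-call parity: C - P = S_0 * exp(-qT) - K * exp(-rT).
S_0 * exp(-qT) = 52.4400 * 1.00000000 = 52.44000000
K * exp(-rT) = 54.8000 * 0.99352108 = 54.44495515
P = C - S*exp(-qT) + K*exp(-rT)
P = 4.5824 - 52.44000000 + 54.44495515 = 6.5874


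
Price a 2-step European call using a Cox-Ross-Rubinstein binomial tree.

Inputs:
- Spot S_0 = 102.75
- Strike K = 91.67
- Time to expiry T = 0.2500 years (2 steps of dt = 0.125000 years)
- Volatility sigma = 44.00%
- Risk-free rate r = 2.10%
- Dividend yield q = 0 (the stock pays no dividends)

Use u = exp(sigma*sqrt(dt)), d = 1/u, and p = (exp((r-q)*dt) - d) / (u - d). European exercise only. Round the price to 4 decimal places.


dt = T/N = 0.125000
u = exp(sigma*sqrt(dt)) = 1.168316; d = 1/u = 0.855933
p = (exp((r-q)*dt) - d) / (u - d) = 0.469602
Discount per step: exp(-r*dt) = 0.997378
Stock lattice S(k, i) with i counting down-moves:
  k=0: S(0,0) = 102.7500
  k=1: S(1,0) = 120.0445; S(1,1) = 87.9471
  k=2: S(2,0) = 140.2499; S(2,1) = 102.7500; S(2,2) = 75.2768
Terminal payoffs V(N, i) = max(S_T - K, 0):
  V(2,0) = 48.579901; V(2,1) = 11.080000; V(2,2) = 0.000000
Backward induction: V(k, i) = exp(-r*dt) * [p * V(k+1, i) + (1-p) * V(k+1, i+1)].
  V(1,0) = exp(-r*dt) * [p*48.579901 + (1-p)*11.080000] = 28.614799
  V(1,1) = exp(-r*dt) * [p*11.080000 + (1-p)*0.000000] = 5.189545
  V(0,0) = exp(-r*dt) * [p*28.614799 + (1-p)*5.189545] = 16.147637

Answer: Price = V(0,0) = 16.1476


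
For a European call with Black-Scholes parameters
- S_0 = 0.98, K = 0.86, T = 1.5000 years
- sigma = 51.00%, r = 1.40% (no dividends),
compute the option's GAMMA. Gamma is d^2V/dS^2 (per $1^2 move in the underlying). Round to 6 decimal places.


d1 = 0.5550498648; d2 = -0.0695700196
phi(d1) = 0.3419883149; exp(-qT) = 1.0000000000; exp(-rT) = 0.9792189646
Gamma = exp(-qT) * phi(d1) / (S * sigma * sqrt(T)) = 1.0000000000 * 0.3419883149 / (0.9800 * 0.5100 * 1.2247448714) = 0.558688

Answer: Gamma = 0.558688


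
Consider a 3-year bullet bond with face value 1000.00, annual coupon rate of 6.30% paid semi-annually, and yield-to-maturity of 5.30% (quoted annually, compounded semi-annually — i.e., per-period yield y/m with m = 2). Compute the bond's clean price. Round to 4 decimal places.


Answer: Price = 1027.4030

Derivation:
Coupon per period c = face * coupon_rate / m = 31.500000
Periods per year m = 2; per-period yield y/m = 0.026500
Number of cashflows N = 6
Cashflows (t years, CF_t, discount factor 1/(1+y/m)^(m*t), PV):
  t = 0.5000: CF_t = 31.500000, DF = 0.974184, PV = 30.686800
  t = 1.0000: CF_t = 31.500000, DF = 0.949035, PV = 29.894593
  t = 1.5000: CF_t = 31.500000, DF = 0.924535, PV = 29.122838
  t = 2.0000: CF_t = 31.500000, DF = 0.900667, PV = 28.371006
  t = 2.5000: CF_t = 31.500000, DF = 0.877415, PV = 27.638584
  t = 3.0000: CF_t = 1031.500000, DF = 0.854764, PV = 881.689178
Price P = sum_t PV_t = 1027.402998


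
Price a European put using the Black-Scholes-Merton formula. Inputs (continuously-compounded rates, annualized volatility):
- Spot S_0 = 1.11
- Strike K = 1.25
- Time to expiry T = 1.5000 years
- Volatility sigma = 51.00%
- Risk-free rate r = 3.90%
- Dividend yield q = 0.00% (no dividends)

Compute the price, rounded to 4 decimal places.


Answer: Price = 0.3164

Derivation:
d1 = (ln(S/K) + (r - q + 0.5*sigma^2) * T) / (sigma * sqrt(T)) = 0.21579759
d2 = d1 - sigma * sqrt(T) = -0.40882230
exp(-rT) = 0.94317824; exp(-qT) = 1.00000000
P = K * exp(-rT) * N(-d2) - S_0 * exp(-qT) * N(-d1)
N(-d1) = 0.41457276; N(-d2) = 0.65866496
P = 1.2500 * 0.94317824 * 0.65866496 - 1.1100 * 1.00000000 * 0.41457276 = 0.3164


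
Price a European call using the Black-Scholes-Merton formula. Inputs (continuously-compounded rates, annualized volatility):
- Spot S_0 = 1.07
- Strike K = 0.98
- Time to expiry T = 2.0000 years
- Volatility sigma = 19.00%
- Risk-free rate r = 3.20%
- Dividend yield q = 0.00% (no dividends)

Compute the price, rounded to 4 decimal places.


d1 = (ln(S/K) + (r - q + 0.5*sigma^2) * T) / (sigma * sqrt(T)) = 0.69951973
d2 = d1 - sigma * sqrt(T) = 0.43081916
exp(-rT) = 0.93800500; exp(-qT) = 1.00000000
C = S_0 * exp(-qT) * N(d1) - K * exp(-rT) * N(d2)
N(d1) = 0.75788636; N(d2) = 0.66670007
C = 1.0700 * 1.00000000 * 0.75788636 - 0.9800 * 0.93800500 * 0.66670007 = 0.1981

Answer: Price = 0.1981


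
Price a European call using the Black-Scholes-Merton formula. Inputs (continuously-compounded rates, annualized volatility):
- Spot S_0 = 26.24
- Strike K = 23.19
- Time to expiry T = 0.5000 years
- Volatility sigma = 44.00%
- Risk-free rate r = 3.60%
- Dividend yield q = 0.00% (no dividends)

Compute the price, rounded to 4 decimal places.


d1 = (ln(S/K) + (r - q + 0.5*sigma^2) * T) / (sigma * sqrt(T)) = 0.61056682
d2 = d1 - sigma * sqrt(T) = 0.29943984
exp(-rT) = 0.98216103; exp(-qT) = 1.00000000
C = S_0 * exp(-qT) * N(d1) - K * exp(-rT) * N(d2)
N(d1) = 0.72925680; N(d2) = 0.61769776
C = 26.2400 * 1.00000000 * 0.72925680 - 23.1900 * 0.98216103 * 0.61769776 = 5.0668

Answer: Price = 5.0668


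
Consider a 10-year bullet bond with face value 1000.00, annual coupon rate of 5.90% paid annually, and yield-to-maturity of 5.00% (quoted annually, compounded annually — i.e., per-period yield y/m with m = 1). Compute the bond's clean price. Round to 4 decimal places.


Coupon per period c = face * coupon_rate / m = 59.000000
Periods per year m = 1; per-period yield y/m = 0.050000
Number of cashflows N = 10
Cashflows (t years, CF_t, discount factor 1/(1+y/m)^(m*t), PV):
  t = 1.0000: CF_t = 59.000000, DF = 0.952381, PV = 56.190476
  t = 2.0000: CF_t = 59.000000, DF = 0.907029, PV = 53.514739
  t = 3.0000: CF_t = 59.000000, DF = 0.863838, PV = 50.966418
  t = 4.0000: CF_t = 59.000000, DF = 0.822702, PV = 48.539446
  t = 5.0000: CF_t = 59.000000, DF = 0.783526, PV = 46.228044
  t = 6.0000: CF_t = 59.000000, DF = 0.746215, PV = 44.026708
  t = 7.0000: CF_t = 59.000000, DF = 0.710681, PV = 41.930198
  t = 8.0000: CF_t = 59.000000, DF = 0.676839, PV = 39.933522
  t = 9.0000: CF_t = 59.000000, DF = 0.644609, PV = 38.031926
  t = 10.0000: CF_t = 1059.000000, DF = 0.613913, PV = 650.134135
Price P = sum_t PV_t = 1069.495614

Answer: Price = 1069.4956


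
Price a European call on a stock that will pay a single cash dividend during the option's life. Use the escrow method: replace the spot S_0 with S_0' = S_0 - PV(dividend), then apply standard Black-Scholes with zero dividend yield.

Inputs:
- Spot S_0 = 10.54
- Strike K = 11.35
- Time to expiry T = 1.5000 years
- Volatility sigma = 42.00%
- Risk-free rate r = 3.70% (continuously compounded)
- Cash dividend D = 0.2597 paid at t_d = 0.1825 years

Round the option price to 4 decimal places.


Answer: Price = 1.9130

Derivation:
PV(D) = D * exp(-r * t_d) = 0.2597 * 0.99327025 = 0.25795228
S_0' = S_0 - PV(D) = 10.5400 - 0.25795228 = 10.28204772
d1 = (ln(S_0'/K) + (r + sigma^2/2)*T) / (sigma*sqrt(T)) = 0.17298392
d2 = d1 - sigma*sqrt(T) = -0.34140893
exp(-rT) = 0.94601202
N(d1) = 0.56866797; N(d2) = 0.36639788
C = S_0' * N(d1) - K * exp(-rT) * N(d2) = 10.28204772 * 0.56866797 - 11.3500 * 0.94601202 * 0.36639788 = 1.9130


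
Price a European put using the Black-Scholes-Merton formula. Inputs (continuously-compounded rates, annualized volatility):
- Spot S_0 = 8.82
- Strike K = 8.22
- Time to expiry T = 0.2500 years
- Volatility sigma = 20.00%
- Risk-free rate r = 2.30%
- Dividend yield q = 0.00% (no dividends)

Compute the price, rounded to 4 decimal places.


Answer: Price = 0.1090

Derivation:
d1 = (ln(S/K) + (r - q + 0.5*sigma^2) * T) / (sigma * sqrt(T)) = 0.81201661
d2 = d1 - sigma * sqrt(T) = 0.71201661
exp(-rT) = 0.99426650; exp(-qT) = 1.00000000
P = K * exp(-rT) * N(-d2) - S_0 * exp(-qT) * N(-d1)
N(-d1) = 0.20839105; N(-d2) = 0.23822725
P = 8.2200 * 0.99426650 * 0.23822725 - 8.8200 * 1.00000000 * 0.20839105 = 0.1090


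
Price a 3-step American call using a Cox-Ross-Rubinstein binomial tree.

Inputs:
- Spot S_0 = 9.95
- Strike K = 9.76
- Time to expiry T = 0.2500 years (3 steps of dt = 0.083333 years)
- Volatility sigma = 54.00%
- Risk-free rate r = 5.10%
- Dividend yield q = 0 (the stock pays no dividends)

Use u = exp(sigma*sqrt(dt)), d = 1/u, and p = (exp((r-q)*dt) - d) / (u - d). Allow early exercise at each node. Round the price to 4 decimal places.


Answer: Price = V(0,0) = 1.3018

Derivation:
dt = T/N = 0.083333
u = exp(sigma*sqrt(dt)) = 1.168691; d = 1/u = 0.855658
p = (exp((r-q)*dt) - d) / (u - d) = 0.474713
Discount per step: exp(-r*dt) = 0.995759
Stock lattice S(k, i) with i counting down-moves:
  k=0: S(0,0) = 9.9500
  k=1: S(1,0) = 11.6285; S(1,1) = 8.5138
  k=2: S(2,0) = 13.5901; S(2,1) = 9.9500; S(2,2) = 7.2849
  k=3: S(3,0) = 15.8826; S(3,1) = 11.6285; S(3,2) = 8.5138; S(3,3) = 6.2334
Terminal payoffs V(N, i) = max(S_T - K, 0):
  V(3,0) = 6.122633; V(3,1) = 1.868478; V(3,2) = 0.000000; V(3,3) = 0.000000
Backward induction: V(k, i) = exp(-r*dt) * [p * V(k+1, i) + (1-p) * V(k+1, i+1)]; then take max(V_cont, immediate exercise) for American.
  V(2,0) = exp(-r*dt) * [p*6.122633 + (1-p)*1.868478] = 3.871493; exercise = 3.830101; V(2,0) = max -> 3.871493
  V(2,1) = exp(-r*dt) * [p*1.868478 + (1-p)*0.000000] = 0.883230; exercise = 0.190000; V(2,1) = max -> 0.883230
  V(2,2) = exp(-r*dt) * [p*0.000000 + (1-p)*0.000000] = 0.000000; exercise = 0.000000; V(2,2) = max -> 0.000000
  V(1,0) = exp(-r*dt) * [p*3.871493 + (1-p)*0.883230] = 2.292036; exercise = 1.868478; V(1,0) = max -> 2.292036
  V(1,1) = exp(-r*dt) * [p*0.883230 + (1-p)*0.000000] = 0.417503; exercise = 0.000000; V(1,1) = max -> 0.417503
  V(0,0) = exp(-r*dt) * [p*2.292036 + (1-p)*0.417503] = 1.301824; exercise = 0.190000; V(0,0) = max -> 1.301824


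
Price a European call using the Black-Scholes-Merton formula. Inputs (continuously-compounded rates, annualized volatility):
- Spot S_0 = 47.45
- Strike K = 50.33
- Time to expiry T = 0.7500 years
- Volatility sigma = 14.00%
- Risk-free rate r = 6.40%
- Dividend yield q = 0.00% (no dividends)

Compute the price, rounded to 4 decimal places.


d1 = (ln(S/K) + (r - q + 0.5*sigma^2) * T) / (sigma * sqrt(T)) = -0.02948442
d2 = d1 - sigma * sqrt(T) = -0.15072797
exp(-rT) = 0.95313379; exp(-qT) = 1.00000000
C = S_0 * exp(-qT) * N(d1) - K * exp(-rT) * N(d2)
N(d1) = 0.48823912; N(d2) = 0.44009515
C = 47.4500 * 1.00000000 * 0.48823912 - 50.3300 * 0.95313379 * 0.44009515 = 2.0550

Answer: Price = 2.0550


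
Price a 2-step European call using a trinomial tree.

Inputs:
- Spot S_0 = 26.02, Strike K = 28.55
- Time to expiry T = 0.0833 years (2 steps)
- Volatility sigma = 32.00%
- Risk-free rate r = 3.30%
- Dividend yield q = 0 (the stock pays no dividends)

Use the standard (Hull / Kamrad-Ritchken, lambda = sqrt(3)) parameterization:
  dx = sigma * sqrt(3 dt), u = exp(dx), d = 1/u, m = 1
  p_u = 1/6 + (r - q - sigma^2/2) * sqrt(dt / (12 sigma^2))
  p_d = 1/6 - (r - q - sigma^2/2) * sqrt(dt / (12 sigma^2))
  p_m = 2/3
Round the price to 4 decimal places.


dt = T/N = 0.041650; dx = sigma*sqrt(3*dt) = 0.113114
u = exp(dx) = 1.119760; d = 1/u = 0.893048
p_u = 0.163316, p_m = 0.666667, p_d = 0.170017
Discount per step: exp(-r*dt) = 0.998626
Stock lattice S(k, j) with j the centered position index:
  k=0: S(0,+0) = 26.0200
  k=1: S(1,-1) = 23.2371; S(1,+0) = 26.0200; S(1,+1) = 29.1362
  k=2: S(2,-2) = 20.7519; S(2,-1) = 23.2371; S(2,+0) = 26.0200; S(2,+1) = 29.1362; S(2,+2) = 32.6255
Terminal payoffs V(N, j) = max(S_T - K, 0):
  V(2,-2) = 0.000000; V(2,-1) = 0.000000; V(2,+0) = 0.000000; V(2,+1) = 0.586157; V(2,+2) = 4.075506
Backward induction: V(k, j) = exp(-r*dt) * [p_u * V(k+1, j+1) + p_m * V(k+1, j) + p_d * V(k+1, j-1)]
  V(1,-1) = exp(-r*dt) * [p_u*0.000000 + p_m*0.000000 + p_d*0.000000] = 0.000000
  V(1,+0) = exp(-r*dt) * [p_u*0.586157 + p_m*0.000000 + p_d*0.000000] = 0.095597
  V(1,+1) = exp(-r*dt) * [p_u*4.075506 + p_m*0.586157 + p_d*0.000000] = 1.054916
  V(0,+0) = exp(-r*dt) * [p_u*1.054916 + p_m*0.095597 + p_d*0.000000] = 0.235692

Answer: Price = V(0,0) = 0.2357


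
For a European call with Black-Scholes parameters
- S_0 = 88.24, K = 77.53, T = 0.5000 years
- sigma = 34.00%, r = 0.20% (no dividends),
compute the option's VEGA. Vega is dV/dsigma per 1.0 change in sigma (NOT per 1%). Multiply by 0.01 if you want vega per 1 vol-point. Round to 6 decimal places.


d1 = 0.6625815845; d2 = 0.4221652789
phi(d1) = 0.3203164994; exp(-qT) = 1.0000000000; exp(-rT) = 0.9990004998
Vega = S * exp(-qT) * phi(d1) * sqrt(T) = 88.2400 * 1.0000000000 * 0.3203164994 * 0.7071067812 = 19.986181

Answer: Vega = 19.986181


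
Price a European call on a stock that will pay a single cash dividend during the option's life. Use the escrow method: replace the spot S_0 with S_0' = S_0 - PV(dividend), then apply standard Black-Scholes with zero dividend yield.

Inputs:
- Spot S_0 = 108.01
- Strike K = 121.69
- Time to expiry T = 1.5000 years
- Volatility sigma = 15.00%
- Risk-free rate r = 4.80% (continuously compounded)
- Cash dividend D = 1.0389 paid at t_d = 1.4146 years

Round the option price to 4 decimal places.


PV(D) = D * exp(-r * t_d) = 1.0389 * 0.93435316 = 0.97069949
S_0' = S_0 - PV(D) = 108.0100 - 0.97069949 = 107.03930051
d1 = (ln(S_0'/K) + (r + sigma^2/2)*T) / (sigma*sqrt(T)) = -0.21449782
d2 = d1 - sigma*sqrt(T) = -0.39820955
exp(-rT) = 0.93053090
N(d1) = 0.41507943; N(d2) = 0.34523786
C = S_0' * N(d1) - K * exp(-rT) * N(d2) = 107.03930051 * 0.41507943 - 121.6900 * 0.93053090 * 0.34523786 = 5.3364

Answer: Price = 5.3364


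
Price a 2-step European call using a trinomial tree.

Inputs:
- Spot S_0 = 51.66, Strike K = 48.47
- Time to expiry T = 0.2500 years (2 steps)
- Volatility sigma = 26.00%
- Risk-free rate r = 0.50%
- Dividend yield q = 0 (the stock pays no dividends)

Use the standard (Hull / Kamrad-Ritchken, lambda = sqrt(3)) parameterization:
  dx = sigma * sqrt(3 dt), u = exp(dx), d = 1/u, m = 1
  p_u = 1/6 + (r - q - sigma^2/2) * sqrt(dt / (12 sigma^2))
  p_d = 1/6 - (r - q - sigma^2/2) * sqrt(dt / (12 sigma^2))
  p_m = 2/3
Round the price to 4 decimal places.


dt = T/N = 0.125000; dx = sigma*sqrt(3*dt) = 0.159217
u = exp(dx) = 1.172592; d = 1/u = 0.852811
p_u = 0.155361, p_m = 0.666667, p_d = 0.177972
Discount per step: exp(-r*dt) = 0.999375
Stock lattice S(k, j) with j the centered position index:
  k=0: S(0,+0) = 51.6600
  k=1: S(1,-1) = 44.0562; S(1,+0) = 51.6600; S(1,+1) = 60.5761
  k=2: S(2,-2) = 37.5717; S(2,-1) = 44.0562; S(2,+0) = 51.6600; S(2,+1) = 60.5761; S(2,+2) = 71.0311
Terminal payoffs V(N, j) = max(S_T - K, 0):
  V(2,-2) = 0.000000; V(2,-1) = 0.000000; V(2,+0) = 3.190000; V(2,+1) = 12.106112; V(2,+2) = 22.561075
Backward induction: V(k, j) = exp(-r*dt) * [p_u * V(k+1, j+1) + p_m * V(k+1, j) + p_d * V(k+1, j-1)]
  V(1,-1) = exp(-r*dt) * [p_u*3.190000 + p_m*0.000000 + p_d*0.000000] = 0.495293
  V(1,+0) = exp(-r*dt) * [p_u*12.106112 + p_m*3.190000 + p_d*0.000000] = 4.004984
  V(1,+1) = exp(-r*dt) * [p_u*22.561075 + p_m*12.106112 + p_d*3.190000] = 12.136003
  V(0,+0) = exp(-r*dt) * [p_u*12.136003 + p_m*4.004984 + p_d*0.495293] = 4.640702

Answer: Price = V(0,0) = 4.6407


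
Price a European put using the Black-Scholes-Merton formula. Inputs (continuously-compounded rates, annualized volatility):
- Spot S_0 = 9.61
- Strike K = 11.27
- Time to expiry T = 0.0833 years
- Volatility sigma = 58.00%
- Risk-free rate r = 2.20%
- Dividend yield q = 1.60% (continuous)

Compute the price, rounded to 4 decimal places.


Answer: Price = 1.8114

Derivation:
d1 = (ln(S/K) + (r - q + 0.5*sigma^2) * T) / (sigma * sqrt(T)) = -0.86517861
d2 = d1 - sigma * sqrt(T) = -1.03257670
exp(-rT) = 0.99816908; exp(-qT) = 0.99866809
P = K * exp(-rT) * N(-d2) - S_0 * exp(-qT) * N(-d1)
N(-d1) = 0.80652962; N(-d2) = 0.84909898
P = 11.2700 * 0.99816908 * 0.84909898 - 9.6100 * 0.99866809 * 0.80652962 = 1.8114


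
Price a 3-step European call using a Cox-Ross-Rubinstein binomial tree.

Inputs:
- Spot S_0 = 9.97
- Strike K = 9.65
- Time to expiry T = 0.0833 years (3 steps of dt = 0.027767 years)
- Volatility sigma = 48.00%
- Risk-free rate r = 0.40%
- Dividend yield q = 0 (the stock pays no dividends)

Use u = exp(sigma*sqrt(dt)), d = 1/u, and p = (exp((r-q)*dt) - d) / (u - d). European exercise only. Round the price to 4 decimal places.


Answer: Price = V(0,0) = 0.7497

Derivation:
dt = T/N = 0.027767
u = exp(sigma*sqrt(dt)) = 1.083270; d = 1/u = 0.923131
p = (exp((r-q)*dt) - d) / (u - d) = 0.480708
Discount per step: exp(-r*dt) = 0.999889
Stock lattice S(k, i) with i counting down-moves:
  k=0: S(0,0) = 9.9700
  k=1: S(1,0) = 10.8002; S(1,1) = 9.2036
  k=2: S(2,0) = 11.6995; S(2,1) = 9.9700; S(2,2) = 8.4961
  k=3: S(3,0) = 12.6737; S(3,1) = 10.8002; S(3,2) = 9.2036; S(3,3) = 7.8431
Terminal payoffs V(N, i) = max(S_T - K, 0):
  V(3,0) = 3.023746; V(3,1) = 1.150199; V(3,2) = 0.000000; V(3,3) = 0.000000
Backward induction: V(k, i) = exp(-r*dt) * [p * V(k+1, i) + (1-p) * V(k+1, i+1)].
  V(2,0) = exp(-r*dt) * [p*3.023746 + (1-p)*1.150199] = 2.050601
  V(2,1) = exp(-r*dt) * [p*1.150199 + (1-p)*0.000000] = 0.552849
  V(2,2) = exp(-r*dt) * [p*0.000000 + (1-p)*0.000000] = 0.000000
  V(1,0) = exp(-r*dt) * [p*2.050601 + (1-p)*0.552849] = 1.272689
  V(1,1) = exp(-r*dt) * [p*0.552849 + (1-p)*0.000000] = 0.265730
  V(0,0) = exp(-r*dt) * [p*1.272689 + (1-p)*0.265730] = 0.749700


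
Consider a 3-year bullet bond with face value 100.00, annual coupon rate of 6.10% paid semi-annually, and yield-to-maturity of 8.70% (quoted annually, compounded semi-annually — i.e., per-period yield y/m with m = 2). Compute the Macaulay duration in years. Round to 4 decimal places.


Answer: Macaulay duration = 2.7776 years

Derivation:
Coupon per period c = face * coupon_rate / m = 3.050000
Periods per year m = 2; per-period yield y/m = 0.043500
Number of cashflows N = 6
Cashflows (t years, CF_t, discount factor 1/(1+y/m)^(m*t), PV):
  t = 0.5000: CF_t = 3.050000, DF = 0.958313, PV = 2.922856
  t = 1.0000: CF_t = 3.050000, DF = 0.918365, PV = 2.801012
  t = 1.5000: CF_t = 3.050000, DF = 0.880081, PV = 2.684247
  t = 2.0000: CF_t = 3.050000, DF = 0.843393, PV = 2.572350
  t = 2.5000: CF_t = 3.050000, DF = 0.808235, PV = 2.465117
  t = 3.0000: CF_t = 103.050000, DF = 0.774543, PV = 79.816610
Price P = sum_t PV_t = 93.262191
Macaulay numerator sum_t t * PV_t:
  t * PV_t at t = 0.5000: 1.461428
  t * PV_t at t = 1.0000: 2.801012
  t * PV_t at t = 1.5000: 4.026371
  t * PV_t at t = 2.0000: 5.144700
  t * PV_t at t = 2.5000: 6.162793
  t * PV_t at t = 3.0000: 239.449829
Macaulay duration D = (sum_t t * PV_t) / P = 259.046131 / 93.262191 = 2.777611


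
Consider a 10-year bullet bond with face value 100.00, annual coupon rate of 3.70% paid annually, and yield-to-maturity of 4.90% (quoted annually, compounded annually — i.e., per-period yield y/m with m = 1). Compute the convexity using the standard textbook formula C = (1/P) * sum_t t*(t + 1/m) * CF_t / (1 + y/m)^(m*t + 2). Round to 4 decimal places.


Coupon per period c = face * coupon_rate / m = 3.700000
Periods per year m = 1; per-period yield y/m = 0.049000
Number of cashflows N = 10
Cashflows (t years, CF_t, discount factor 1/(1+y/m)^(m*t), PV):
  t = 1.0000: CF_t = 3.700000, DF = 0.953289, PV = 3.527169
  t = 2.0000: CF_t = 3.700000, DF = 0.908760, PV = 3.362411
  t = 3.0000: CF_t = 3.700000, DF = 0.866310, PV = 3.205349
  t = 4.0000: CF_t = 3.700000, DF = 0.825844, PV = 3.055623
  t = 5.0000: CF_t = 3.700000, DF = 0.787268, PV = 2.912891
  t = 6.0000: CF_t = 3.700000, DF = 0.750494, PV = 2.776827
  t = 7.0000: CF_t = 3.700000, DF = 0.715437, PV = 2.647118
  t = 8.0000: CF_t = 3.700000, DF = 0.682018, PV = 2.523468
  t = 9.0000: CF_t = 3.700000, DF = 0.650161, PV = 2.405594
  t = 10.0000: CF_t = 103.700000, DF = 0.619791, PV = 64.272305
Price P = sum_t PV_t = 90.688754
Convexity numerator sum_t t*(t + 1/m) * CF_t / (1+y/m)^(m*t + 2):
  t = 1.0000: term = 6.410697
  t = 2.0000: term = 18.333738
  t = 3.0000: term = 34.954696
  t = 4.0000: term = 55.536536
  t = 5.0000: term = 79.413541
  t = 6.0000: term = 105.985660
  t = 7.0000: term = 134.713264
  t = 8.0000: term = 165.112266
  t = 9.0000: term = 196.749602
  t = 10.0000: term = 6424.888324
Convexity = (1/P) * sum = 7222.098324 / 90.688754 = 79.636096

Answer: Convexity = 79.6361


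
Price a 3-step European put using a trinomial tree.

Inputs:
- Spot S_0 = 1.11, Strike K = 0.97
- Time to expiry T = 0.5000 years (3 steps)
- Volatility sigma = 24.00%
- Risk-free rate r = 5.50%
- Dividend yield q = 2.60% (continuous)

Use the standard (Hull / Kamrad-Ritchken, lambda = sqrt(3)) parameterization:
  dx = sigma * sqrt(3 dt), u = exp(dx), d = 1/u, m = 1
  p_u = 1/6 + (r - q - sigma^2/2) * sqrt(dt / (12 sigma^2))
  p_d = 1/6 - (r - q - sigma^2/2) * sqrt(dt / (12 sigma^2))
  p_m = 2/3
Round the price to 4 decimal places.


dt = T/N = 0.166667; dx = sigma*sqrt(3*dt) = 0.169706
u = exp(dx) = 1.184956; d = 1/u = 0.843913
p_u = 0.166765, p_m = 0.666667, p_d = 0.166568
Discount per step: exp(-r*dt) = 0.990875
Stock lattice S(k, j) with j the centered position index:
  k=0: S(0,+0) = 1.1100
  k=1: S(1,-1) = 0.9367; S(1,+0) = 1.1100; S(1,+1) = 1.3153
  k=2: S(2,-2) = 0.7905; S(2,-1) = 0.9367; S(2,+0) = 1.1100; S(2,+1) = 1.3153; S(2,+2) = 1.5586
  k=3: S(3,-3) = 0.6671; S(3,-2) = 0.7905; S(3,-1) = 0.9367; S(3,+0) = 1.1100; S(3,+1) = 1.3153; S(3,+2) = 1.5586; S(3,+3) = 1.8468
Terminal payoffs V(N, j) = max(K - S_T, 0):
  V(3,-3) = 0.302861; V(3,-2) = 0.179470; V(3,-1) = 0.033256; V(3,+0) = 0.000000; V(3,+1) = 0.000000; V(3,+2) = 0.000000; V(3,+3) = 0.000000
Backward induction: V(k, j) = exp(-r*dt) * [p_u * V(k+1, j+1) + p_m * V(k+1, j) + p_d * V(k+1, j-1)]
  V(2,-2) = exp(-r*dt) * [p_u*0.033256 + p_m*0.179470 + p_d*0.302861] = 0.174037
  V(2,-1) = exp(-r*dt) * [p_u*0.000000 + p_m*0.033256 + p_d*0.179470] = 0.051590
  V(2,+0) = exp(-r*dt) * [p_u*0.000000 + p_m*0.000000 + p_d*0.033256] = 0.005489
  V(2,+1) = exp(-r*dt) * [p_u*0.000000 + p_m*0.000000 + p_d*0.000000] = 0.000000
  V(2,+2) = exp(-r*dt) * [p_u*0.000000 + p_m*0.000000 + p_d*0.000000] = 0.000000
  V(1,-1) = exp(-r*dt) * [p_u*0.005489 + p_m*0.051590 + p_d*0.174037] = 0.063711
  V(1,+0) = exp(-r*dt) * [p_u*0.000000 + p_m*0.005489 + p_d*0.051590] = 0.012141
  V(1,+1) = exp(-r*dt) * [p_u*0.000000 + p_m*0.000000 + p_d*0.005489] = 0.000906
  V(0,+0) = exp(-r*dt) * [p_u*0.000906 + p_m*0.012141 + p_d*0.063711] = 0.018685

Answer: Price = V(0,0) = 0.0187


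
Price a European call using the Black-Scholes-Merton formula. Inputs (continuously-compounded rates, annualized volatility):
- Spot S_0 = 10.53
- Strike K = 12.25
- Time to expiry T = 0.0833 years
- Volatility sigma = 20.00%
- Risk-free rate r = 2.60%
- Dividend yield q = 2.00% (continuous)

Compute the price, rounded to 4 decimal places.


d1 = (ln(S/K) + (r - q + 0.5*sigma^2) * T) / (sigma * sqrt(T)) = -2.58355550
d2 = d1 - sigma * sqrt(T) = -2.64127898
exp(-rT) = 0.99783654; exp(-qT) = 0.99833539
C = S_0 * exp(-qT) * N(d1) - K * exp(-rT) * N(d2)
N(d1) = 0.00488939; N(d2) = 0.00412968
C = 10.5300 * 0.99833539 * 0.00488939 - 12.2500 * 0.99783654 * 0.00412968 = 0.0009

Answer: Price = 0.0009


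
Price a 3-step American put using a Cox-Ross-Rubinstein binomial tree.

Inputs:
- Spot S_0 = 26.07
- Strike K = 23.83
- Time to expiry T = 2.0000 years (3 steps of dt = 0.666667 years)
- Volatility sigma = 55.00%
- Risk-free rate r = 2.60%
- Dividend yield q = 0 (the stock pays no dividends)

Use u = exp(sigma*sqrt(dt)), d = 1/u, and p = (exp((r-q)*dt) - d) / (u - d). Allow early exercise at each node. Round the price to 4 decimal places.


Answer: Price = V(0,0) = 6.4178

Derivation:
dt = T/N = 0.666667
u = exp(sigma*sqrt(dt)) = 1.566859; d = 1/u = 0.638219
p = (exp((r-q)*dt) - d) / (u - d) = 0.408409
Discount per step: exp(-r*dt) = 0.982816
Stock lattice S(k, i) with i counting down-moves:
  k=0: S(0,0) = 26.0700
  k=1: S(1,0) = 40.8480; S(1,1) = 16.6384
  k=2: S(2,0) = 64.0031; S(2,1) = 26.0700; S(2,2) = 10.6189
  k=3: S(3,0) = 100.2838; S(3,1) = 40.8480; S(3,2) = 16.6384; S(3,3) = 6.7772
Terminal payoffs V(N, i) = max(K - S_T, 0):
  V(3,0) = 0.000000; V(3,1) = 0.000000; V(3,2) = 7.191619; V(3,3) = 17.052788
Backward induction: V(k, i) = exp(-r*dt) * [p * V(k+1, i) + (1-p) * V(k+1, i+1)]; then take max(V_cont, immediate exercise) for American.
  V(2,0) = exp(-r*dt) * [p*0.000000 + (1-p)*0.000000] = 0.000000; exercise = 0.000000; V(2,0) = max -> 0.000000
  V(2,1) = exp(-r*dt) * [p*0.000000 + (1-p)*7.191619] = 4.181387; exercise = 0.000000; V(2,1) = max -> 4.181387
  V(2,2) = exp(-r*dt) * [p*7.191619 + (1-p)*17.052788] = 12.801568; exercise = 13.211062; V(2,2) = max -> 13.211062
  V(1,0) = exp(-r*dt) * [p*0.000000 + (1-p)*4.181387] = 2.431163; exercise = 0.000000; V(1,0) = max -> 2.431163
  V(1,1) = exp(-r*dt) * [p*4.181387 + (1-p)*13.211062] = 9.359613; exercise = 7.191619; V(1,1) = max -> 9.359613
  V(0,0) = exp(-r*dt) * [p*2.431163 + (1-p)*9.359613] = 6.417759; exercise = 0.000000; V(0,0) = max -> 6.417759


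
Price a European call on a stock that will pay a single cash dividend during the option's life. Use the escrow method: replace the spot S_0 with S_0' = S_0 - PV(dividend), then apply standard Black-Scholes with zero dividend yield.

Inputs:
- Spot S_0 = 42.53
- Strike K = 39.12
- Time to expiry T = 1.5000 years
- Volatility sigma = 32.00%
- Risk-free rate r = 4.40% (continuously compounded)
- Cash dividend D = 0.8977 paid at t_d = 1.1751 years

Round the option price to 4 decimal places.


Answer: Price = 8.9337

Derivation:
PV(D) = D * exp(-r * t_d) = 0.8977 * 0.94960953 = 0.85246448
S_0' = S_0 - PV(D) = 42.5300 - 0.85246448 = 41.67753552
d1 = (ln(S_0'/K) + (r + sigma^2/2)*T) / (sigma*sqrt(T)) = 0.52594735
d2 = d1 - sigma*sqrt(T) = 0.13402899
exp(-rT) = 0.93613086
N(d1) = 0.70053761; N(d2) = 0.55331017
C = S_0' * N(d1) - K * exp(-rT) * N(d2) = 41.67753552 * 0.70053761 - 39.1200 * 0.93613086 * 0.55331017 = 8.9337


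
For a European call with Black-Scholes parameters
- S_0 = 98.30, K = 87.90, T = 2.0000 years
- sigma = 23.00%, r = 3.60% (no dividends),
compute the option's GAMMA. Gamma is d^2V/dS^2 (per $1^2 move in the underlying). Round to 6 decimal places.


Answer: Gamma = 0.009574

Derivation:
d1 = 0.7277795781; d2 = 0.4025104588
phi(d1) = 0.3061224510; exp(-qT) = 1.0000000000; exp(-rT) = 0.9305308958
Gamma = exp(-qT) * phi(d1) / (S * sigma * sqrt(T)) = 1.0000000000 * 0.3061224510 / (98.3000 * 0.2300 * 1.4142135624) = 0.009574


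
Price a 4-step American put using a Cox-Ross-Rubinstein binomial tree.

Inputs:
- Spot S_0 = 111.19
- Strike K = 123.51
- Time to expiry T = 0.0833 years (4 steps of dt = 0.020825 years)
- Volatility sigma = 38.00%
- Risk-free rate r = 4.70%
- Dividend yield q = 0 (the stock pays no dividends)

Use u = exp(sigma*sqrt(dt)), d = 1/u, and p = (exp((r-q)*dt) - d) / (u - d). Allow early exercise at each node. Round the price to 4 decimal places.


dt = T/N = 0.020825
u = exp(sigma*sqrt(dt)) = 1.056369; d = 1/u = 0.946639
p = (exp((r-q)*dt) - d) / (u - d) = 0.495218
Discount per step: exp(-r*dt) = 0.999022
Stock lattice S(k, i) with i counting down-moves:
  k=0: S(0,0) = 111.1900
  k=1: S(1,0) = 117.4576; S(1,1) = 105.2568
  k=2: S(2,0) = 124.0786; S(2,1) = 111.1900; S(2,2) = 99.6402
  k=3: S(3,0) = 131.0727; S(3,1) = 117.4576; S(3,2) = 105.2568; S(3,3) = 94.3233
  k=4: S(4,0) = 138.4611; S(4,1) = 124.0786; S(4,2) = 111.1900; S(4,3) = 99.6402; S(4,4) = 89.2902
Terminal payoffs V(N, i) = max(K - S_T, 0):
  V(4,0) = 0.000000; V(4,1) = 0.000000; V(4,2) = 12.320000; V(4,3) = 23.869786; V(4,4) = 34.219845
Backward induction: V(k, i) = exp(-r*dt) * [p * V(k+1, i) + (1-p) * V(k+1, i+1)]; then take max(V_cont, immediate exercise) for American.
  V(3,0) = exp(-r*dt) * [p*0.000000 + (1-p)*0.000000] = 0.000000; exercise = 0.000000; V(3,0) = max -> 0.000000
  V(3,1) = exp(-r*dt) * [p*0.000000 + (1-p)*12.320000] = 6.212826; exercise = 6.052360; V(3,1) = max -> 6.212826
  V(3,2) = exp(-r*dt) * [p*12.320000 + (1-p)*23.869786] = 18.132364; exercise = 18.253193; V(3,2) = max -> 18.253193
  V(3,3) = exp(-r*dt) * [p*23.869786 + (1-p)*34.219845] = 29.065843; exercise = 29.186672; V(3,3) = max -> 29.186672
  V(2,0) = exp(-r*dt) * [p*0.000000 + (1-p)*6.212826] = 3.133052; exercise = 0.000000; V(2,0) = max -> 3.133052
  V(2,1) = exp(-r*dt) * [p*6.212826 + (1-p)*18.253193] = 12.278558; exercise = 12.320000; V(2,1) = max -> 12.320000
  V(2,2) = exp(-r*dt) * [p*18.253193 + (1-p)*29.186672] = 23.748956; exercise = 23.869786; V(2,2) = max -> 23.869786
  V(1,0) = exp(-r*dt) * [p*3.133052 + (1-p)*12.320000] = 7.762853; exercise = 6.052360; V(1,0) = max -> 7.762853
  V(1,1) = exp(-r*dt) * [p*12.320000 + (1-p)*23.869786] = 18.132364; exercise = 18.253193; V(1,1) = max -> 18.253193
  V(0,0) = exp(-r*dt) * [p*7.762853 + (1-p)*18.253193] = 13.045409; exercise = 12.320000; V(0,0) = max -> 13.045409

Answer: Price = V(0,0) = 13.0454


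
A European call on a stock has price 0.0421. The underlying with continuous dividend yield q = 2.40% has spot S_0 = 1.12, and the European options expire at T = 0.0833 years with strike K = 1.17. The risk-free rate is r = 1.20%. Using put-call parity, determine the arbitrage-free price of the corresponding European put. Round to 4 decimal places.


Answer: Put price = 0.0932

Derivation:
Put-call parity: C - P = S_0 * exp(-qT) - K * exp(-rT).
S_0 * exp(-qT) = 1.1200 * 0.99800280 = 1.11776313
K * exp(-rT) = 1.1700 * 0.99900090 = 1.16883105
P = C - S*exp(-qT) + K*exp(-rT)
P = 0.0421 - 1.11776313 + 1.16883105 = 0.0932


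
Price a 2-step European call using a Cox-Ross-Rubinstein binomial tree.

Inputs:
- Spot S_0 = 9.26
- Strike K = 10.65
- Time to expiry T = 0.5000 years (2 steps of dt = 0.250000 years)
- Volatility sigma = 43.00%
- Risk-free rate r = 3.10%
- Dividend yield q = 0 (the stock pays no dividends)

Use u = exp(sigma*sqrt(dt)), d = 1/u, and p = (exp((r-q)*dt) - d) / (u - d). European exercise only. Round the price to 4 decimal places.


Answer: Price = V(0,0) = 0.7613

Derivation:
dt = T/N = 0.250000
u = exp(sigma*sqrt(dt)) = 1.239862; d = 1/u = 0.806541
p = (exp((r-q)*dt) - d) / (u - d) = 0.464411
Discount per step: exp(-r*dt) = 0.992280
Stock lattice S(k, i) with i counting down-moves:
  k=0: S(0,0) = 9.2600
  k=1: S(1,0) = 11.4811; S(1,1) = 7.4686
  k=2: S(2,0) = 14.2350; S(2,1) = 9.2600; S(2,2) = 6.0237
Terminal payoffs V(N, i) = max(S_T - K, 0):
  V(2,0) = 3.585005; V(2,1) = 0.000000; V(2,2) = 0.000000
Backward induction: V(k, i) = exp(-r*dt) * [p * V(k+1, i) + (1-p) * V(k+1, i+1)].
  V(1,0) = exp(-r*dt) * [p*3.585005 + (1-p)*0.000000] = 1.652061
  V(1,1) = exp(-r*dt) * [p*0.000000 + (1-p)*0.000000] = 0.000000
  V(0,0) = exp(-r*dt) * [p*1.652061 + (1-p)*0.000000] = 0.761312


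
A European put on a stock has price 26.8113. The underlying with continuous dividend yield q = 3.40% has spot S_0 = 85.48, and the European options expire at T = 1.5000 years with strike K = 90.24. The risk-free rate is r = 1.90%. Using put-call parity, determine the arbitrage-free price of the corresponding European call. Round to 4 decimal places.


Answer: Call price = 20.3367

Derivation:
Put-call parity: C - P = S_0 * exp(-qT) - K * exp(-rT).
S_0 * exp(-qT) = 85.4800 * 0.95027867 = 81.22982076
K * exp(-rT) = 90.2400 * 0.97190229 = 87.70446302
C = P + S*exp(-qT) - K*exp(-rT)
C = 26.8113 + 81.22982076 - 87.70446302 = 20.3367


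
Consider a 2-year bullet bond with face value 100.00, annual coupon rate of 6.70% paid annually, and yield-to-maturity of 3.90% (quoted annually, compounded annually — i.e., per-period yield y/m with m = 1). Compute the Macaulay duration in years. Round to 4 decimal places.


Coupon per period c = face * coupon_rate / m = 6.700000
Periods per year m = 1; per-period yield y/m = 0.039000
Number of cashflows N = 2
Cashflows (t years, CF_t, discount factor 1/(1+y/m)^(m*t), PV):
  t = 1.0000: CF_t = 6.700000, DF = 0.962464, PV = 6.448508
  t = 2.0000: CF_t = 106.700000, DF = 0.926337, PV = 98.840134
Price P = sum_t PV_t = 105.288642
Macaulay numerator sum_t t * PV_t:
  t * PV_t at t = 1.0000: 6.448508
  t * PV_t at t = 2.0000: 197.680267
Macaulay duration D = (sum_t t * PV_t) / P = 204.128776 / 105.288642 = 1.938754

Answer: Macaulay duration = 1.9388 years


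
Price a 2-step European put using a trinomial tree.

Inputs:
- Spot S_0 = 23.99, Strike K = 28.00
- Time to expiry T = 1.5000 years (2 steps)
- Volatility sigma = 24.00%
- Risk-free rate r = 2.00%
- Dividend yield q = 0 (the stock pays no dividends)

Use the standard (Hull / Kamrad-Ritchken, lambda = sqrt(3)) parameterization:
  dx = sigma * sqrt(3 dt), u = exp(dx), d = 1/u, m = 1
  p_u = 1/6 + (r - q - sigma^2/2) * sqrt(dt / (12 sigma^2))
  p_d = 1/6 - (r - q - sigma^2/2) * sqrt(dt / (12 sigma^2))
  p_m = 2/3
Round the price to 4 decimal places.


dt = T/N = 0.750000; dx = sigma*sqrt(3*dt) = 0.360000
u = exp(dx) = 1.433329; d = 1/u = 0.697676
p_u = 0.157500, p_m = 0.666667, p_d = 0.175833
Discount per step: exp(-r*dt) = 0.985112
Stock lattice S(k, j) with j the centered position index:
  k=0: S(0,+0) = 23.9900
  k=1: S(1,-1) = 16.7373; S(1,+0) = 23.9900; S(1,+1) = 34.3856
  k=2: S(2,-2) = 11.6772; S(2,-1) = 16.7373; S(2,+0) = 23.9900; S(2,+1) = 34.3856; S(2,+2) = 49.2859
Terminal payoffs V(N, j) = max(K - S_T, 0):
  V(2,-2) = 16.322813; V(2,-1) = 11.262745; V(2,+0) = 4.010000; V(2,+1) = 0.000000; V(2,+2) = 0.000000
Backward induction: V(k, j) = exp(-r*dt) * [p_u * V(k+1, j+1) + p_m * V(k+1, j) + p_d * V(k+1, j-1)]
  V(1,-1) = exp(-r*dt) * [p_u*4.010000 + p_m*11.262745 + p_d*16.322813] = 10.846246
  V(1,+0) = exp(-r*dt) * [p_u*0.000000 + p_m*4.010000 + p_d*11.262745] = 4.584415
  V(1,+1) = exp(-r*dt) * [p_u*0.000000 + p_m*0.000000 + p_d*4.010000] = 0.694594
  V(0,+0) = exp(-r*dt) * [p_u*0.694594 + p_m*4.584415 + p_d*10.846246] = 4.997282

Answer: Price = V(0,0) = 4.9973


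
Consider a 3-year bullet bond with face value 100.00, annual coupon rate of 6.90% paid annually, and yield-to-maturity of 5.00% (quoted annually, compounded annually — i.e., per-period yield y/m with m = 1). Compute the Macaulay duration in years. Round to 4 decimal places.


Answer: Macaulay duration = 2.8155 years

Derivation:
Coupon per period c = face * coupon_rate / m = 6.900000
Periods per year m = 1; per-period yield y/m = 0.050000
Number of cashflows N = 3
Cashflows (t years, CF_t, discount factor 1/(1+y/m)^(m*t), PV):
  t = 1.0000: CF_t = 6.900000, DF = 0.952381, PV = 6.571429
  t = 2.0000: CF_t = 6.900000, DF = 0.907029, PV = 6.258503
  t = 3.0000: CF_t = 106.900000, DF = 0.863838, PV = 92.344239
Price P = sum_t PV_t = 105.174171
Macaulay numerator sum_t t * PV_t:
  t * PV_t at t = 1.0000: 6.571429
  t * PV_t at t = 2.0000: 12.517007
  t * PV_t at t = 3.0000: 277.032718
Macaulay duration D = (sum_t t * PV_t) / P = 296.121153 / 105.174171 = 2.815531


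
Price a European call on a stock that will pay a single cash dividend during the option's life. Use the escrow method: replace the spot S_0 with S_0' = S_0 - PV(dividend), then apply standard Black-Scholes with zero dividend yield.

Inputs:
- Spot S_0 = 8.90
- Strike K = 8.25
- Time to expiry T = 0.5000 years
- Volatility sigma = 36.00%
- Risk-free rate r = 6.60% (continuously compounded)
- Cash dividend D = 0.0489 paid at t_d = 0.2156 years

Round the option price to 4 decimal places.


PV(D) = D * exp(-r * t_d) = 0.0489 * 0.98587116 = 0.04820910
S_0' = S_0 - PV(D) = 8.9000 - 0.04820910 = 8.85179090
d1 = (ln(S_0'/K) + (r + sigma^2/2)*T) / (sigma*sqrt(T)) = 0.53349871
d2 = d1 - sigma*sqrt(T) = 0.27894027
exp(-rT) = 0.96753856
N(d1) = 0.70315580; N(d2) = 0.60985467
C = S_0' * N(d1) - K * exp(-rT) * N(d2) = 8.85179090 * 0.70315580 - 8.2500 * 0.96753856 * 0.60985467 = 1.3562

Answer: Price = 1.3562


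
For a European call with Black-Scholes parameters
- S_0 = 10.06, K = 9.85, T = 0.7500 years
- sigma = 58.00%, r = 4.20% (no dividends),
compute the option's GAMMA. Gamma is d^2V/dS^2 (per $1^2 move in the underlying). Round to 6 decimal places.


Answer: Gamma = 0.074106

Derivation:
d1 = 0.3558582189; d2 = -0.1464365153
phi(d1) = 0.3744653255; exp(-qT) = 1.0000000000; exp(-rT) = 0.9689909565
Gamma = exp(-qT) * phi(d1) / (S * sigma * sqrt(T)) = 1.0000000000 * 0.3744653255 / (10.0600 * 0.5800 * 0.8660254038) = 0.074106


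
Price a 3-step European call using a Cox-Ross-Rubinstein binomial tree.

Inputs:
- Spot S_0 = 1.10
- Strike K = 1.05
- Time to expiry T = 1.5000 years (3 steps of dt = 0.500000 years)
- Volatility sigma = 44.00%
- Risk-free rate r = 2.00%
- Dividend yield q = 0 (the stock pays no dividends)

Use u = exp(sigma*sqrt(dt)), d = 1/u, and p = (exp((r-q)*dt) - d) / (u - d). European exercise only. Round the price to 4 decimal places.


dt = T/N = 0.500000
u = exp(sigma*sqrt(dt)) = 1.364963; d = 1/u = 0.732621
p = (exp((r-q)*dt) - d) / (u - d) = 0.438733
Discount per step: exp(-r*dt) = 0.990050
Stock lattice S(k, i) with i counting down-moves:
  k=0: S(0,0) = 1.1000
  k=1: S(1,0) = 1.5015; S(1,1) = 0.8059
  k=2: S(2,0) = 2.0494; S(2,1) = 1.1000; S(2,2) = 0.5904
  k=3: S(3,0) = 2.7974; S(3,1) = 1.5015; S(3,2) = 0.8059; S(3,3) = 0.4325
Terminal payoffs V(N, i) = max(S_T - K, 0):
  V(3,0) = 1.747402; V(3,1) = 0.451459; V(3,2) = 0.000000; V(3,3) = 0.000000
Backward induction: V(k, i) = exp(-r*dt) * [p * V(k+1, i) + (1-p) * V(k+1, i+1)].
  V(2,0) = exp(-r*dt) * [p*1.747402 + (1-p)*0.451459] = 1.009883
  V(2,1) = exp(-r*dt) * [p*0.451459 + (1-p)*0.000000] = 0.196099
  V(2,2) = exp(-r*dt) * [p*0.000000 + (1-p)*0.000000] = 0.000000
  V(1,0) = exp(-r*dt) * [p*1.009883 + (1-p)*0.196099] = 0.547629
  V(1,1) = exp(-r*dt) * [p*0.196099 + (1-p)*0.000000] = 0.085179
  V(0,0) = exp(-r*dt) * [p*0.547629 + (1-p)*0.085179] = 0.285205

Answer: Price = V(0,0) = 0.2852


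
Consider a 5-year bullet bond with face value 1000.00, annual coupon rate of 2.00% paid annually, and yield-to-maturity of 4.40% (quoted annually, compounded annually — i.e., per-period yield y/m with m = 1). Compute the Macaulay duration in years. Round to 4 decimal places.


Answer: Macaulay duration = 4.7946 years

Derivation:
Coupon per period c = face * coupon_rate / m = 20.000000
Periods per year m = 1; per-period yield y/m = 0.044000
Number of cashflows N = 5
Cashflows (t years, CF_t, discount factor 1/(1+y/m)^(m*t), PV):
  t = 1.0000: CF_t = 20.000000, DF = 0.957854, PV = 19.157088
  t = 2.0000: CF_t = 20.000000, DF = 0.917485, PV = 18.349701
  t = 3.0000: CF_t = 20.000000, DF = 0.878817, PV = 17.576342
  t = 4.0000: CF_t = 20.000000, DF = 0.841779, PV = 16.835577
  t = 5.0000: CF_t = 1020.000000, DF = 0.806302, PV = 822.427604
Price P = sum_t PV_t = 894.346312
Macaulay numerator sum_t t * PV_t:
  t * PV_t at t = 1.0000: 19.157088
  t * PV_t at t = 2.0000: 36.699403
  t * PV_t at t = 3.0000: 52.729027
  t * PV_t at t = 4.0000: 67.342307
  t * PV_t at t = 5.0000: 4112.138019
Macaulay duration D = (sum_t t * PV_t) / P = 4288.065843 / 894.346312 = 4.794637


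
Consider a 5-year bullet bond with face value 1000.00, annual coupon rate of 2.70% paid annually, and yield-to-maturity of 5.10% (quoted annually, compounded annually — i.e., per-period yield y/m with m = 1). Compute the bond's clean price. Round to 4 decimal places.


Coupon per period c = face * coupon_rate / m = 27.000000
Periods per year m = 1; per-period yield y/m = 0.051000
Number of cashflows N = 5
Cashflows (t years, CF_t, discount factor 1/(1+y/m)^(m*t), PV):
  t = 1.0000: CF_t = 27.000000, DF = 0.951475, PV = 25.689819
  t = 2.0000: CF_t = 27.000000, DF = 0.905304, PV = 24.443215
  t = 3.0000: CF_t = 27.000000, DF = 0.861374, PV = 23.257103
  t = 4.0000: CF_t = 27.000000, DF = 0.819576, PV = 22.128547
  t = 5.0000: CF_t = 1027.000000, DF = 0.779806, PV = 800.860481
Price P = sum_t PV_t = 896.379165

Answer: Price = 896.3792


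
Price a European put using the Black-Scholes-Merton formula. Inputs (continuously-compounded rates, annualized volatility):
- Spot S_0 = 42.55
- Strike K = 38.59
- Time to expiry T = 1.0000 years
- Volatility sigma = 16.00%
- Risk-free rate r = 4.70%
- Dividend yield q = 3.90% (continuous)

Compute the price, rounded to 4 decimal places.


d1 = (ln(S/K) + (r - q + 0.5*sigma^2) * T) / (sigma * sqrt(T)) = 0.74054175
d2 = d1 - sigma * sqrt(T) = 0.58054175
exp(-rT) = 0.95408740; exp(-qT) = 0.96175071
P = K * exp(-rT) * N(-d2) - S_0 * exp(-qT) * N(-d1)
N(-d1) = 0.22948567; N(-d2) = 0.28077467
P = 38.5900 * 0.95408740 * 0.28077467 - 42.5500 * 0.96175071 * 0.22948567 = 0.9465

Answer: Price = 0.9465
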